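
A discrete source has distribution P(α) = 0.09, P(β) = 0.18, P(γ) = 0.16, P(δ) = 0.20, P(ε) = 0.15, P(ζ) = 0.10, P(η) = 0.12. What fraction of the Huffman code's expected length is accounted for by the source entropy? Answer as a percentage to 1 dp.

98.4%

Entropy H = −Σ p log₂ p ≈ 2.7552 bits.
Huffman merges: 9/100+1/10→19/100; 3/25+3/20→27/100; 4/25+9/50→17/50; 19/100+1/5→39/100; 27/100+17/50→61/100; 39/100+61/100→1. L = 14/5 ≈ 2.8000.
Efficiency = H/L = 2.7552/2.8000 = 98.4%.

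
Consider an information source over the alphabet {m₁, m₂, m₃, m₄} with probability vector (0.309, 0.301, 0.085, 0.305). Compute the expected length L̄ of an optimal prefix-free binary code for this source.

Repeatedly combine the two least-probable nodes; the expected code length is the sum of the merged weights.
merge 17/200 + 301/1000 → 193/500
merge 61/200 + 309/1000 → 307/500
merge 193/500 + 307/500 → 1
L = 193/500 + 307/500 + 1 = 2 bits/symbol.

2 bits/symbol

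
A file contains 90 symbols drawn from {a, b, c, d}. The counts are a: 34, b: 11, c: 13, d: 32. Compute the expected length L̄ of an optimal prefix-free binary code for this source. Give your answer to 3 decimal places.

1.889 bits/symbol

Probabilities are the counts divided by 90.
Repeatedly combine the two least-probable nodes; the expected code length is the sum of the merged weights.
merge 11/90 + 13/90 → 4/15
merge 4/15 + 16/45 → 28/45
merge 17/45 + 28/45 → 1
L = 4/15 + 28/45 + 1 = 17/9 ≈ 1.889 bits/symbol.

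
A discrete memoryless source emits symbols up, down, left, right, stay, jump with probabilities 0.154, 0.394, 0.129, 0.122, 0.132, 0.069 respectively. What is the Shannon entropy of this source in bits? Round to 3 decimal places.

2.348 bits

H = −Σ pᵢ log₂ pᵢ.
−0.154·log₂(0.154) = 0.4156
−0.394·log₂(0.394) = 0.5294
−0.129·log₂(0.129) = 0.3811
−0.122·log₂(0.122) = 0.3703
−0.132·log₂(0.132) = 0.3856
−0.069·log₂(0.069) = 0.2662
Sum ≈ 2.3483 → 2.348 bits.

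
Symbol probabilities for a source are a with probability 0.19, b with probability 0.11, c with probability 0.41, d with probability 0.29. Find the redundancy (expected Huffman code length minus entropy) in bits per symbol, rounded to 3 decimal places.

0.039 bits

Entropy H = −Σ p log₂ p ≈ 1.8508 bits.
Huffman merges: 11/100+19/100→3/10; 29/100+3/10→59/100; 41/100+59/100→1. L = 189/100 ≈ 1.8900.
L − H = 1.8900 − 1.8508 = 0.039 bits.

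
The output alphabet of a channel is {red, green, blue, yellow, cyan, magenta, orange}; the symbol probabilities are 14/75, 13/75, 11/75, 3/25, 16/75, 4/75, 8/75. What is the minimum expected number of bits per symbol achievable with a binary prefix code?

Repeatedly combine the two least-probable nodes; the expected code length is the sum of the merged weights.
merge 4/75 + 8/75 → 4/25
merge 3/25 + 11/75 → 4/15
merge 4/25 + 13/75 → 1/3
merge 14/75 + 16/75 → 2/5
merge 4/15 + 1/3 → 3/5
merge 2/5 + 3/5 → 1
L = 4/25 + 4/15 + 1/3 + 2/5 + 3/5 + 1 = 69/25 = 2.76 bits/symbol.

2.76 bits/symbol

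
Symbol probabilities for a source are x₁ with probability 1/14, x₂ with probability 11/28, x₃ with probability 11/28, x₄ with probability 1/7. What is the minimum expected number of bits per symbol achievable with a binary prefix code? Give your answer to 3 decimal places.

1.821 bits/symbol

Repeatedly combine the two least-probable nodes; the expected code length is the sum of the merged weights.
merge 1/14 + 1/7 → 3/14
merge 3/14 + 11/28 → 17/28
merge 11/28 + 17/28 → 1
L = 3/14 + 17/28 + 1 = 51/28 ≈ 1.821 bits/symbol.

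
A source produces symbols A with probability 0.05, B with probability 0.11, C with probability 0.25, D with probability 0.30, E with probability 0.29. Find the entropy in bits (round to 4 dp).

2.1054 bits

H = −Σ pᵢ log₂ pᵢ.
−0.05·log₂(0.05) = 0.2161
−0.11·log₂(0.11) = 0.3503
−0.25·log₂(0.25) = 0.5000
−0.30·log₂(0.30) = 0.5211
−0.29·log₂(0.29) = 0.5179
Sum ≈ 2.1054 → 2.1054 bits.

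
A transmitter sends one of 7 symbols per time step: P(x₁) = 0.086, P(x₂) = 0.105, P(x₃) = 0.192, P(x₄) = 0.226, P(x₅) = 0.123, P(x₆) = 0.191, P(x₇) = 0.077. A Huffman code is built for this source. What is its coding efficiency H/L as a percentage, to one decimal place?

98.4%

Entropy H = −Σ p log₂ p ≈ 2.7007 bits.
Huffman merges: 77/1000+43/500→163/1000; 21/200+123/1000→57/250; 163/1000+191/1000→177/500; 24/125+113/500→209/500; 57/250+177/500→291/500; 209/500+291/500→1. L = 549/200 ≈ 2.7450.
Efficiency = H/L = 2.7007/2.7450 = 98.4%.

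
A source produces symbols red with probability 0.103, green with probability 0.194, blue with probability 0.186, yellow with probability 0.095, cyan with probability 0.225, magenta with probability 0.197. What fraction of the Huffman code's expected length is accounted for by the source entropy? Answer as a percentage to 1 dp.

97.6%

Entropy H = −Σ p log₂ p ≈ 2.5166 bits.
Huffman merges: 19/200+103/1000→99/500; 93/500+97/500→19/50; 197/1000+99/500→79/200; 9/40+19/50→121/200; 79/200+121/200→1. L = 1289/500 ≈ 2.5780.
Efficiency = H/L = 2.5166/2.5780 = 97.6%.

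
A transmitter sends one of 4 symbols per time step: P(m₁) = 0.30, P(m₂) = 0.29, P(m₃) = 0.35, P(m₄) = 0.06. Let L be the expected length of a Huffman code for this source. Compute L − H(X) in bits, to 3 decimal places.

0.187 bits

Entropy H = −Σ p log₂ p ≈ 1.8126 bits.
Huffman merges: 3/50+29/100→7/20; 3/10+7/20→13/20; 7/20+13/20→1. L = 2 ≈ 2.0000.
L − H = 2.0000 − 1.8126 = 0.187 bits.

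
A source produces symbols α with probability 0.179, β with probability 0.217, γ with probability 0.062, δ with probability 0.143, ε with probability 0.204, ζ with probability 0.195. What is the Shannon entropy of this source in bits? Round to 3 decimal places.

2.500 bits

H = −Σ pᵢ log₂ pᵢ.
−0.179·log₂(0.179) = 0.4443
−0.217·log₂(0.217) = 0.4783
−0.062·log₂(0.062) = 0.2487
−0.143·log₂(0.143) = 0.4012
−0.204·log₂(0.204) = 0.4678
−0.195·log₂(0.195) = 0.4599
Sum ≈ 2.5003 → 2.500 bits.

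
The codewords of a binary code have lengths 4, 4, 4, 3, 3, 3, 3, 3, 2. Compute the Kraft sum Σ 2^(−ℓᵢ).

1.0625

With common denominator 2^4 = 16: Σ 2^(−ℓᵢ) = 1/16 + 1/16 + 1/16 + 2/16 + 2/16 + 2/16 + 2/16 + 2/16 + 4/16 = 17/16 = 1.0625.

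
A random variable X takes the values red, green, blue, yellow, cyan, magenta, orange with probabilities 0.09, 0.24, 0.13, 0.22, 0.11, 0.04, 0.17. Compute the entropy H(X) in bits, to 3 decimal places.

2.641 bits

H = −Σ pᵢ log₂ pᵢ.
−0.09·log₂(0.09) = 0.3127
−0.24·log₂(0.24) = 0.4941
−0.13·log₂(0.13) = 0.3826
−0.22·log₂(0.22) = 0.4806
−0.11·log₂(0.11) = 0.3503
−0.04·log₂(0.04) = 0.1858
−0.17·log₂(0.17) = 0.4346
Sum ≈ 2.6406 → 2.641 bits.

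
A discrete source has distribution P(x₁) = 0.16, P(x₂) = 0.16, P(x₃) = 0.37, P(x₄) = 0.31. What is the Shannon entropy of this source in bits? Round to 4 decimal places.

H = −Σ pᵢ log₂ pᵢ.
−0.16·log₂(0.16) = 0.4230
−0.16·log₂(0.16) = 0.4230
−0.37·log₂(0.37) = 0.5307
−0.31·log₂(0.31) = 0.5238
Sum ≈ 1.9006 → 1.9006 bits.

1.9006 bits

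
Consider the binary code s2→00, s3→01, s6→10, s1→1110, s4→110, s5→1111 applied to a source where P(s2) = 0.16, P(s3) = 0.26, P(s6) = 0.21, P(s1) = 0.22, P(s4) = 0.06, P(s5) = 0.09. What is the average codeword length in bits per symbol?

L̄ = Σ pᵢ·ℓᵢ = 0.16·2 + 0.26·2 + 0.21·2 + 0.22·4 + 0.06·3 + 0.09·4 = 2.68 bits/symbol.

2.68 bits/symbol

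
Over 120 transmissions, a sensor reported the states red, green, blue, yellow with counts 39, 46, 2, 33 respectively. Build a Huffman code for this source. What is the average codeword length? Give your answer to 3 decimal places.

1.908 bits/symbol

Probabilities are the counts divided by 120.
Repeatedly combine the two least-probable nodes; the expected code length is the sum of the merged weights.
merge 1/60 + 11/40 → 7/24
merge 7/24 + 13/40 → 37/60
merge 23/60 + 37/60 → 1
L = 7/24 + 37/60 + 1 = 229/120 ≈ 1.908 bits/symbol.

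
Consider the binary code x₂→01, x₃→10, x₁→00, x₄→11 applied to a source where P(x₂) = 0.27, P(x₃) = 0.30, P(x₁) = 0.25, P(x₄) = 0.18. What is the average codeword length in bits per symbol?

L̄ = Σ pᵢ·ℓᵢ = 0.27·2 + 0.30·2 + 0.25·2 + 0.18·2 = 2 bits/symbol.

2 bits/symbol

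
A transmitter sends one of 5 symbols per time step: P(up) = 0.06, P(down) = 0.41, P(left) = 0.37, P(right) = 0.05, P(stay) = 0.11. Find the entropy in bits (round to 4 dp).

H = −Σ pᵢ log₂ pᵢ.
−0.06·log₂(0.06) = 0.2435
−0.41·log₂(0.41) = 0.5274
−0.37·log₂(0.37) = 0.5307
−0.05·log₂(0.05) = 0.2161
−0.11·log₂(0.11) = 0.3503
Sum ≈ 1.8680 → 1.8680 bits.

1.8680 bits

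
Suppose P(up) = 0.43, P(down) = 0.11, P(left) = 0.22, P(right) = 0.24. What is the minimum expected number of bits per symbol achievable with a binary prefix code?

Repeatedly combine the two least-probable nodes; the expected code length is the sum of the merged weights.
merge 11/100 + 11/50 → 33/100
merge 6/25 + 33/100 → 57/100
merge 43/100 + 57/100 → 1
L = 33/100 + 57/100 + 1 = 19/10 = 1.9 bits/symbol.

1.9 bits/symbol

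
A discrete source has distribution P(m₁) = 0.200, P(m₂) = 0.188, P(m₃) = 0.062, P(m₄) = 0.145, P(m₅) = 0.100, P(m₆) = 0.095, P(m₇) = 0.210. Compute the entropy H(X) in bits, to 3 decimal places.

2.698 bits

H = −Σ pᵢ log₂ pᵢ.
−0.200·log₂(0.200) = 0.4644
−0.188·log₂(0.188) = 0.4533
−0.062·log₂(0.062) = 0.2487
−0.145·log₂(0.145) = 0.4040
−0.100·log₂(0.100) = 0.3322
−0.095·log₂(0.095) = 0.3226
−0.210·log₂(0.210) = 0.4728
Sum ≈ 2.6980 → 2.698 bits.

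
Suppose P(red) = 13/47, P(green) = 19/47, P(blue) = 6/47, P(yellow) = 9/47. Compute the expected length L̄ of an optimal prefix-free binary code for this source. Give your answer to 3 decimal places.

1.915 bits/symbol

Repeatedly combine the two least-probable nodes; the expected code length is the sum of the merged weights.
merge 6/47 + 9/47 → 15/47
merge 13/47 + 15/47 → 28/47
merge 19/47 + 28/47 → 1
L = 15/47 + 28/47 + 1 = 90/47 ≈ 1.915 bits/symbol.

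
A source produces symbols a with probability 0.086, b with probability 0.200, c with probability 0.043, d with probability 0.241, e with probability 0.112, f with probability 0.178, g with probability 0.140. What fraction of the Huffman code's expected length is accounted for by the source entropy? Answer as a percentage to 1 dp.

Entropy H = −Σ p log₂ p ≈ 2.6528 bits.
Huffman merges: 43/1000+43/500→129/1000; 14/125+129/1000→241/1000; 7/50+89/500→159/500; 1/5+241/1000→441/1000; 241/1000+159/500→559/1000; 441/1000+559/1000→1. L = 336/125 ≈ 2.6880.
Efficiency = H/L = 2.6528/2.6880 = 98.7%.

98.7%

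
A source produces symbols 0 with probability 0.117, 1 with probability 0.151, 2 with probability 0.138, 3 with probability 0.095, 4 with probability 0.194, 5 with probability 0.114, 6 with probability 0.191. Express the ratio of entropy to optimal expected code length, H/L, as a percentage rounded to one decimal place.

Entropy H = −Σ p log₂ p ≈ 2.7632 bits.
Huffman merges: 19/200+57/500→209/1000; 117/1000+69/500→51/200; 151/1000+191/1000→171/500; 97/500+209/1000→403/1000; 51/200+171/500→597/1000; 403/1000+597/1000→1. L = 1403/500 ≈ 2.8060.
Efficiency = H/L = 2.7632/2.8060 = 98.5%.

98.5%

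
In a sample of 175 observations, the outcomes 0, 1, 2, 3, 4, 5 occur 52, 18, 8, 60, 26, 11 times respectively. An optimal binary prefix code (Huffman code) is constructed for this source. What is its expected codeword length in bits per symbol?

2.32 bits/symbol

Probabilities are the counts divided by 175.
Repeatedly combine the two least-probable nodes; the expected code length is the sum of the merged weights.
merge 8/175 + 11/175 → 19/175
merge 18/175 + 19/175 → 37/175
merge 26/175 + 37/175 → 9/25
merge 52/175 + 12/35 → 16/25
merge 9/25 + 16/25 → 1
L = 19/175 + 37/175 + 9/25 + 16/25 + 1 = 58/25 = 2.32 bits/symbol.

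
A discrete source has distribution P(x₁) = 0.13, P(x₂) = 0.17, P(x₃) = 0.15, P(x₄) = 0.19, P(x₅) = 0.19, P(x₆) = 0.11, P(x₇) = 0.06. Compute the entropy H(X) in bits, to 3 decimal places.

2.732 bits

H = −Σ pᵢ log₂ pᵢ.
−0.13·log₂(0.13) = 0.3826
−0.17·log₂(0.17) = 0.4346
−0.15·log₂(0.15) = 0.4105
−0.19·log₂(0.19) = 0.4552
−0.19·log₂(0.19) = 0.4552
−0.11·log₂(0.11) = 0.3503
−0.06·log₂(0.06) = 0.2435
Sum ≈ 2.7320 → 2.732 bits.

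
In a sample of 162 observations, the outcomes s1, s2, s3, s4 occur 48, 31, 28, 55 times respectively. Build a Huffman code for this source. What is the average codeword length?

Probabilities are the counts divided by 162.
Repeatedly combine the two least-probable nodes; the expected code length is the sum of the merged weights.
merge 14/81 + 31/162 → 59/162
merge 8/27 + 55/162 → 103/162
merge 59/162 + 103/162 → 1
L = 59/162 + 103/162 + 1 = 2 bits/symbol.

2 bits/symbol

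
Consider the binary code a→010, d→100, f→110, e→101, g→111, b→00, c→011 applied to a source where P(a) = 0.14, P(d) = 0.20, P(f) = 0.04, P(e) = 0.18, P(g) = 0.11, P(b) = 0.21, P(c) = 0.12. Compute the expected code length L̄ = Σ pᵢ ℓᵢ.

2.79 bits/symbol

L̄ = Σ pᵢ·ℓᵢ = 0.14·3 + 0.20·3 + 0.04·3 + 0.18·3 + 0.11·3 + 0.21·2 + 0.12·3 = 2.79 bits/symbol.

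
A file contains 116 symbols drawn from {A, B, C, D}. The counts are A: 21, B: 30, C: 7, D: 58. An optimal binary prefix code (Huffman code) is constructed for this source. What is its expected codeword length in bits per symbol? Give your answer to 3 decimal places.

1.741 bits/symbol

Probabilities are the counts divided by 116.
Repeatedly combine the two least-probable nodes; the expected code length is the sum of the merged weights.
merge 7/116 + 21/116 → 7/29
merge 7/29 + 15/58 → 1/2
merge 1/2 + 1/2 → 1
L = 7/29 + 1/2 + 1 = 101/58 ≈ 1.741 bits/symbol.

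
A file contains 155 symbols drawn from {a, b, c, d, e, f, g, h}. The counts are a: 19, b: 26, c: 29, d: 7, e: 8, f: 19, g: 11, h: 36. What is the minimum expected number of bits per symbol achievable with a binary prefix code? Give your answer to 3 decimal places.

2.845 bits/symbol

Probabilities are the counts divided by 155.
Repeatedly combine the two least-probable nodes; the expected code length is the sum of the merged weights.
merge 7/155 + 8/155 → 3/31
merge 11/155 + 3/31 → 26/155
merge 19/155 + 19/155 → 38/155
merge 26/155 + 26/155 → 52/155
merge 29/155 + 36/155 → 13/31
merge 38/155 + 52/155 → 18/31
merge 13/31 + 18/31 → 1
L = 3/31 + 26/155 + 38/155 + 52/155 + 13/31 + 18/31 + 1 = 441/155 ≈ 2.845 bits/symbol.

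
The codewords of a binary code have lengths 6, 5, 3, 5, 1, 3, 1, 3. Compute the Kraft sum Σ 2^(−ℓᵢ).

1.453125

With common denominator 2^6 = 64: Σ 2^(−ℓᵢ) = 1/64 + 2/64 + 8/64 + 2/64 + 32/64 + 8/64 + 32/64 + 8/64 = 93/64 = 1.453125.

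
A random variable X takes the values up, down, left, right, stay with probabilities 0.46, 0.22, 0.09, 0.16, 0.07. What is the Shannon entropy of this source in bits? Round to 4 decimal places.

H = −Σ pᵢ log₂ pᵢ.
−0.46·log₂(0.46) = 0.5153
−0.22·log₂(0.22) = 0.4806
−0.09·log₂(0.09) = 0.3127
−0.16·log₂(0.16) = 0.4230
−0.07·log₂(0.07) = 0.2686
Sum ≈ 2.0001 → 2.0001 bits.

2.0001 bits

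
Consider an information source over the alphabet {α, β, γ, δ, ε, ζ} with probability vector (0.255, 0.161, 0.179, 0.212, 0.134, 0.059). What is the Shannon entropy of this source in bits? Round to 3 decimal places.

2.475 bits

H = −Σ pᵢ log₂ pᵢ.
−0.255·log₂(0.255) = 0.5027
−0.161·log₂(0.161) = 0.4242
−0.179·log₂(0.179) = 0.4443
−0.212·log₂(0.212) = 0.4744
−0.134·log₂(0.134) = 0.3886
−0.059·log₂(0.059) = 0.2409
Sum ≈ 2.4751 → 2.475 bits.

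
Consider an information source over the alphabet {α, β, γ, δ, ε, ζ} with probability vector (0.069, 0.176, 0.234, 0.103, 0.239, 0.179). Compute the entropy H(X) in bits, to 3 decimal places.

H = −Σ pᵢ log₂ pᵢ.
−0.069·log₂(0.069) = 0.2662
−0.176·log₂(0.176) = 0.4411
−0.234·log₂(0.234) = 0.4903
−0.103·log₂(0.103) = 0.3378
−0.239·log₂(0.239) = 0.4935
−0.179·log₂(0.179) = 0.4443
Sum ≈ 2.4732 → 2.473 bits.

2.473 bits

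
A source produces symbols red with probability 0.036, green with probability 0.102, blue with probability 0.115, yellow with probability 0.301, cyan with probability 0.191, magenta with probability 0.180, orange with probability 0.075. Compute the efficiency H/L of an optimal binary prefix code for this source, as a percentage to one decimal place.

Entropy H = −Σ p log₂ p ≈ 2.5705 bits.
Huffman merges: 9/250+3/40→111/1000; 51/500+111/1000→213/1000; 23/200+9/50→59/200; 191/1000+213/1000→101/250; 59/200+301/1000→149/250; 101/250+149/250→1. L = 2619/1000 ≈ 2.6190.
Efficiency = H/L = 2.5705/2.6190 = 98.1%.

98.1%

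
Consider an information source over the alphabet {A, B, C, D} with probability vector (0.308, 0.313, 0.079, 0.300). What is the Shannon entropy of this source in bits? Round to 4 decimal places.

H = −Σ pᵢ log₂ pᵢ.
−0.308·log₂(0.308) = 0.5233
−0.313·log₂(0.313) = 0.5245
−0.079·log₂(0.079) = 0.2893
−0.300·log₂(0.300) = 0.5211
Sum ≈ 1.8582 → 1.8582 bits.

1.8582 bits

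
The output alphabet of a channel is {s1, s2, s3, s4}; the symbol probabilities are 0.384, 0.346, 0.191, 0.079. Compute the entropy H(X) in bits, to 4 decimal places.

1.8055 bits

H = −Σ pᵢ log₂ pᵢ.
−0.384·log₂(0.384) = 0.5302
−0.346·log₂(0.346) = 0.5298
−0.191·log₂(0.191) = 0.4562
−0.079·log₂(0.079) = 0.2893
Sum ≈ 1.8055 → 1.8055 bits.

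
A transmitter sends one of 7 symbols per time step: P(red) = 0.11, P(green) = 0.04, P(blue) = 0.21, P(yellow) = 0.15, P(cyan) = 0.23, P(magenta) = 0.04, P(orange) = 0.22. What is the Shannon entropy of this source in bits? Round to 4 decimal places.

2.5734 bits

H = −Σ pᵢ log₂ pᵢ.
−0.11·log₂(0.11) = 0.3503
−0.04·log₂(0.04) = 0.1858
−0.21·log₂(0.21) = 0.4728
−0.15·log₂(0.15) = 0.4105
−0.23·log₂(0.23) = 0.4877
−0.04·log₂(0.04) = 0.1858
−0.22·log₂(0.22) = 0.4806
Sum ≈ 2.5734 → 2.5734 bits.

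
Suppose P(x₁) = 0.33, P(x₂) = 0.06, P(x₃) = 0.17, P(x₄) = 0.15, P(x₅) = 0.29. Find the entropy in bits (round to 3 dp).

H = −Σ pᵢ log₂ pᵢ.
−0.33·log₂(0.33) = 0.5278
−0.06·log₂(0.06) = 0.2435
−0.17·log₂(0.17) = 0.4346
−0.15·log₂(0.15) = 0.4105
−0.29·log₂(0.29) = 0.5179
Sum ≈ 2.1344 → 2.134 bits.

2.134 bits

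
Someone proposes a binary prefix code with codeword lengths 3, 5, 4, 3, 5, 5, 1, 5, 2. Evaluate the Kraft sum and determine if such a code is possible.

With common denominator 2^5 = 32: Σ 2^(−ℓᵢ) = 4/32 + 1/32 + 2/32 + 4/32 + 1/32 + 1/32 + 16/32 + 1/32 + 8/32 = 38/32 = 1.1875.
Kraft's inequality requires Σ ≤ 1; here Σ = 1.1875 > 1, so no such prefix code exists.

1.1875; no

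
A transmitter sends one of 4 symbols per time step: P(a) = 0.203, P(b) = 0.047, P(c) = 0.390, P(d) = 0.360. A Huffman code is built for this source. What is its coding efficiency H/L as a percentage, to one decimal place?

Entropy H = −Σ p log₂ p ≈ 1.7347 bits.
Huffman merges: 47/1000+203/1000→1/4; 1/4+9/25→61/100; 39/100+61/100→1. L = 93/50 ≈ 1.8600.
Efficiency = H/L = 1.7347/1.8600 = 93.3%.

93.3%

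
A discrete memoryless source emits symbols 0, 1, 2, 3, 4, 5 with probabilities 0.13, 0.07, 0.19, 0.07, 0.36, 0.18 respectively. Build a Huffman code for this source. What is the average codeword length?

2.41 bits/symbol

Repeatedly combine the two least-probable nodes; the expected code length is the sum of the merged weights.
merge 7/100 + 7/100 → 7/50
merge 13/100 + 7/50 → 27/100
merge 9/50 + 19/100 → 37/100
merge 27/100 + 9/25 → 63/100
merge 37/100 + 63/100 → 1
L = 7/50 + 27/100 + 37/100 + 63/100 + 1 = 241/100 = 2.41 bits/symbol.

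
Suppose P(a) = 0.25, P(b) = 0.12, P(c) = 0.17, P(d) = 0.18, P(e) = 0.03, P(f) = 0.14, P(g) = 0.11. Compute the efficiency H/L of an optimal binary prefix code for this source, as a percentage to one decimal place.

97.6%

Entropy H = −Σ p log₂ p ≈ 2.6461 bits.
Huffman merges: 3/100+11/100→7/50; 3/25+7/50→13/50; 7/50+17/100→31/100; 9/50+1/4→43/100; 13/50+31/100→57/100; 43/100+57/100→1. L = 271/100 ≈ 2.7100.
Efficiency = H/L = 2.6461/2.7100 = 97.6%.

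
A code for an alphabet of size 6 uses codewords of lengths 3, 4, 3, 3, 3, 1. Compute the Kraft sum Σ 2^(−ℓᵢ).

With common denominator 2^4 = 16: Σ 2^(−ℓᵢ) = 2/16 + 1/16 + 2/16 + 2/16 + 2/16 + 8/16 = 17/16 = 1.0625.

1.0625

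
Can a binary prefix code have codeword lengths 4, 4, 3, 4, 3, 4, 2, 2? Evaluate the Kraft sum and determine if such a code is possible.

With common denominator 2^4 = 16: Σ 2^(−ℓᵢ) = 1/16 + 1/16 + 2/16 + 1/16 + 2/16 + 1/16 + 4/16 + 4/16 = 16/16 = 1.
Kraft's inequality requires Σ ≤ 1; here Σ = 1 ≤ 1, so such a prefix code exists.

1; yes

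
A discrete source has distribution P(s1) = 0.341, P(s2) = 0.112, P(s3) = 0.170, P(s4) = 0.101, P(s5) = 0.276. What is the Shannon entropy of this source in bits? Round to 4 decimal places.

2.1643 bits

H = −Σ pᵢ log₂ pᵢ.
−0.341·log₂(0.341) = 0.5293
−0.112·log₂(0.112) = 0.3537
−0.170·log₂(0.170) = 0.4346
−0.101·log₂(0.101) = 0.3341
−0.276·log₂(0.276) = 0.5126
Sum ≈ 2.1643 → 2.1643 bits.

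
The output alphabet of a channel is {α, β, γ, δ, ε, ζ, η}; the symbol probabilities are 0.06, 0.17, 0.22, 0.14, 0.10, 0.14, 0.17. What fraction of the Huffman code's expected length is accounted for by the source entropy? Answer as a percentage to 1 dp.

98.2%

Entropy H = −Σ p log₂ p ≈ 2.7197 bits.
Huffman merges: 3/50+1/10→4/25; 7/50+7/50→7/25; 4/25+17/100→33/100; 17/100+11/50→39/100; 7/25+33/100→61/100; 39/100+61/100→1. L = 277/100 ≈ 2.7700.
Efficiency = H/L = 2.7197/2.7700 = 98.2%.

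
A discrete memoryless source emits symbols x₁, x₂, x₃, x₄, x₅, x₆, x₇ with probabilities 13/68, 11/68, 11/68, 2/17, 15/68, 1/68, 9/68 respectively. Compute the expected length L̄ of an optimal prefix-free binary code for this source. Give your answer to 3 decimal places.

Repeatedly combine the two least-probable nodes; the expected code length is the sum of the merged weights.
merge 1/68 + 2/17 → 9/68
merge 9/68 + 9/68 → 9/34
merge 11/68 + 11/68 → 11/34
merge 13/68 + 15/68 → 7/17
merge 9/34 + 11/34 → 10/17
merge 7/17 + 10/17 → 1
L = 9/68 + 9/34 + 11/34 + 7/17 + 10/17 + 1 = 185/68 ≈ 2.721 bits/symbol.

2.721 bits/symbol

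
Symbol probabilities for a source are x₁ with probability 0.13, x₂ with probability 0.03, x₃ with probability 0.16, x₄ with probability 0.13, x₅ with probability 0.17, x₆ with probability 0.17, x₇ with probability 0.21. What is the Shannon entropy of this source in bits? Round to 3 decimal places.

2.682 bits

H = −Σ pᵢ log₂ pᵢ.
−0.13·log₂(0.13) = 0.3826
−0.03·log₂(0.03) = 0.1518
−0.16·log₂(0.16) = 0.4230
−0.13·log₂(0.13) = 0.3826
−0.17·log₂(0.17) = 0.4346
−0.17·log₂(0.17) = 0.4346
−0.21·log₂(0.21) = 0.4728
Sum ≈ 2.6821 → 2.682 bits.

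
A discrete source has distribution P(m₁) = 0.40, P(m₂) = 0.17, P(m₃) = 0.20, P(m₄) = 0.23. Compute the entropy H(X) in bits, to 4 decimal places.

1.9154 bits

H = −Σ pᵢ log₂ pᵢ.
−0.40·log₂(0.40) = 0.5288
−0.17·log₂(0.17) = 0.4346
−0.20·log₂(0.20) = 0.4644
−0.23·log₂(0.23) = 0.4877
Sum ≈ 1.9154 → 1.9154 bits.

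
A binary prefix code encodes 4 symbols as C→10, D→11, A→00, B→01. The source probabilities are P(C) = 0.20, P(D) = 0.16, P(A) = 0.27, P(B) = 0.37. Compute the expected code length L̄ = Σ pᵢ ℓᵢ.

L̄ = Σ pᵢ·ℓᵢ = 0.20·2 + 0.16·2 + 0.27·2 + 0.37·2 = 2 bits/symbol.

2 bits/symbol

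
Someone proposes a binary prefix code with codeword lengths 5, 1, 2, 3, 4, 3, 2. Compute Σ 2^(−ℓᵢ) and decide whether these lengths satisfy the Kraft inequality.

With common denominator 2^5 = 32: Σ 2^(−ℓᵢ) = 1/32 + 16/32 + 8/32 + 4/32 + 2/32 + 4/32 + 8/32 = 43/32 = 1.34375.
Kraft's inequality requires Σ ≤ 1; here Σ = 1.34375 > 1, so no such prefix code exists.

1.34375; no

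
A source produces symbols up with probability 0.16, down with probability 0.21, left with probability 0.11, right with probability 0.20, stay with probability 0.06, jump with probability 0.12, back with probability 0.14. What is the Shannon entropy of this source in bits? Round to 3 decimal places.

H = −Σ pᵢ log₂ pᵢ.
−0.16·log₂(0.16) = 0.4230
−0.21·log₂(0.21) = 0.4728
−0.11·log₂(0.11) = 0.3503
−0.20·log₂(0.20) = 0.4644
−0.06·log₂(0.06) = 0.2435
−0.12·log₂(0.12) = 0.3671
−0.14·log₂(0.14) = 0.3971
Sum ≈ 2.7182 → 2.718 bits.

2.718 bits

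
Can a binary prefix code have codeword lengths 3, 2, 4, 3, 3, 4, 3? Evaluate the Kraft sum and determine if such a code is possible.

0.875; yes

With common denominator 2^4 = 16: Σ 2^(−ℓᵢ) = 2/16 + 4/16 + 1/16 + 2/16 + 2/16 + 1/16 + 2/16 = 14/16 = 0.875.
Kraft's inequality requires Σ ≤ 1; here Σ = 0.875 ≤ 1, so such a prefix code exists.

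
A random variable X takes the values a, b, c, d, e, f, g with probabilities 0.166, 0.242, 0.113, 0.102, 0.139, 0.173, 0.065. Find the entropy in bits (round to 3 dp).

H = −Σ pᵢ log₂ pᵢ.
−0.166·log₂(0.166) = 0.4301
−0.242·log₂(0.242) = 0.4954
−0.113·log₂(0.113) = 0.3555
−0.102·log₂(0.102) = 0.3359
−0.139·log₂(0.139) = 0.3957
−0.173·log₂(0.173) = 0.4379
−0.065·log₂(0.065) = 0.2563
Sum ≈ 2.7067 → 2.707 bits.

2.707 bits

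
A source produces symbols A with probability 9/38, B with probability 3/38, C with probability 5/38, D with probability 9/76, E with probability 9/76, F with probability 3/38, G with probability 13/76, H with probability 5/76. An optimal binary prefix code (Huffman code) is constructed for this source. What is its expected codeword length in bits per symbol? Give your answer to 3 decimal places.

2.908 bits/symbol

Repeatedly combine the two least-probable nodes; the expected code length is the sum of the merged weights.
merge 5/76 + 3/38 → 11/76
merge 3/38 + 9/76 → 15/76
merge 9/76 + 5/38 → 1/4
merge 11/76 + 13/76 → 6/19
merge 15/76 + 9/38 → 33/76
merge 1/4 + 6/19 → 43/76
merge 33/76 + 43/76 → 1
L = 11/76 + 15/76 + 1/4 + 6/19 + 33/76 + 43/76 + 1 = 221/76 ≈ 2.908 bits/symbol.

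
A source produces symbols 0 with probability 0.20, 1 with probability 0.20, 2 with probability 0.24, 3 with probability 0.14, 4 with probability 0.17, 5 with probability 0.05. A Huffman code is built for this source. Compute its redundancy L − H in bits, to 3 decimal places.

Entropy H = −Σ p log₂ p ≈ 2.4707 bits.
Huffman merges: 1/20+7/50→19/100; 17/100+19/100→9/25; 1/5+1/5→2/5; 6/25+9/25→3/5; 2/5+3/5→1. L = 51/20 ≈ 2.5500.
L − H = 2.5500 − 2.4707 = 0.079 bits.

0.079 bits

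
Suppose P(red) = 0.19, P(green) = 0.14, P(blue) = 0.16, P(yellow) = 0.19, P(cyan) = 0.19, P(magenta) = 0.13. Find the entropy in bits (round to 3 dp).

H = −Σ pᵢ log₂ pᵢ.
−0.19·log₂(0.19) = 0.4552
−0.14·log₂(0.14) = 0.3971
−0.16·log₂(0.16) = 0.4230
−0.19·log₂(0.19) = 0.4552
−0.19·log₂(0.19) = 0.4552
−0.13·log₂(0.13) = 0.3826
Sum ≈ 2.5685 → 2.568 bits.

2.568 bits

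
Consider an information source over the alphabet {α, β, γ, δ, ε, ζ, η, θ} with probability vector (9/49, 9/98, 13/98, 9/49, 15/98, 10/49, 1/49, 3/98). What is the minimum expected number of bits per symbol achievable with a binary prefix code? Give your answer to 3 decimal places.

2.806 bits/symbol

Repeatedly combine the two least-probable nodes; the expected code length is the sum of the merged weights.
merge 1/49 + 3/98 → 5/98
merge 5/98 + 9/98 → 1/7
merge 13/98 + 1/7 → 27/98
merge 15/98 + 9/49 → 33/98
merge 9/49 + 10/49 → 19/49
merge 27/98 + 33/98 → 30/49
merge 19/49 + 30/49 → 1
L = 5/98 + 1/7 + 27/98 + 33/98 + 19/49 + 30/49 + 1 = 275/98 ≈ 2.806 bits/symbol.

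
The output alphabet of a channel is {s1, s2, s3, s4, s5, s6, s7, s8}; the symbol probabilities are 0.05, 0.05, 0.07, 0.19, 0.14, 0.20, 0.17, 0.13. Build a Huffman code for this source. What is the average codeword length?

2.88 bits/symbol

Repeatedly combine the two least-probable nodes; the expected code length is the sum of the merged weights.
merge 1/20 + 1/20 → 1/10
merge 7/100 + 1/10 → 17/100
merge 13/100 + 7/50 → 27/100
merge 17/100 + 17/100 → 17/50
merge 19/100 + 1/5 → 39/100
merge 27/100 + 17/50 → 61/100
merge 39/100 + 61/100 → 1
L = 1/10 + 17/100 + 27/100 + 17/50 + 39/100 + 61/100 + 1 = 72/25 = 2.88 bits/symbol.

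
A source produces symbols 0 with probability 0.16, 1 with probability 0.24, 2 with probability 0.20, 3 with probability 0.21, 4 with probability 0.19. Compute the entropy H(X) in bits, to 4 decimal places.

H = −Σ pᵢ log₂ pᵢ.
−0.16·log₂(0.16) = 0.4230
−0.24·log₂(0.24) = 0.4941
−0.20·log₂(0.20) = 0.4644
−0.21·log₂(0.21) = 0.4728
−0.19·log₂(0.19) = 0.4552
Sum ≈ 2.3096 → 2.3096 bits.

2.3096 bits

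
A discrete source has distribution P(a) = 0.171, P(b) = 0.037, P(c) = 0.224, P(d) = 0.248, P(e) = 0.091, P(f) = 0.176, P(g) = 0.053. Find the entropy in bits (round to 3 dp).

2.574 bits

H = −Σ pᵢ log₂ pᵢ.
−0.171·log₂(0.171) = 0.4357
−0.037·log₂(0.037) = 0.1760
−0.224·log₂(0.224) = 0.4835
−0.248·log₂(0.248) = 0.4989
−0.091·log₂(0.091) = 0.3147
−0.176·log₂(0.176) = 0.4411
−0.053·log₂(0.053) = 0.2246
Sum ≈ 2.5744 → 2.574 bits.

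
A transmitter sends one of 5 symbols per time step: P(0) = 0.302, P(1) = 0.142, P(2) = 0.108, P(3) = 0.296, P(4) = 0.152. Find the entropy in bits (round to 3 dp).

H = −Σ pᵢ log₂ pᵢ.
−0.302·log₂(0.302) = 0.5217
−0.142·log₂(0.142) = 0.3999
−0.108·log₂(0.108) = 0.3468
−0.296·log₂(0.296) = 0.5199
−0.152·log₂(0.152) = 0.4131
Sum ≈ 2.2013 → 2.201 bits.

2.201 bits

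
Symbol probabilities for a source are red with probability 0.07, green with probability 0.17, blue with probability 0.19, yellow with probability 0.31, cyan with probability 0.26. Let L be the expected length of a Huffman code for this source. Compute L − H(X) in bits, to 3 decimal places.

Entropy H = −Σ p log₂ p ≈ 2.1875 bits.
Huffman merges: 7/100+17/100→6/25; 19/100+6/25→43/100; 13/50+31/100→57/100; 43/100+57/100→1. L = 56/25 ≈ 2.2400.
L − H = 2.2400 − 2.1875 = 0.053 bits.

0.053 bits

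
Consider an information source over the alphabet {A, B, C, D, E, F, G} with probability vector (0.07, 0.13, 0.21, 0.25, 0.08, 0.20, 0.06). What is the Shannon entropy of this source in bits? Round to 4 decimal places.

2.6235 bits

H = −Σ pᵢ log₂ pᵢ.
−0.07·log₂(0.07) = 0.2686
−0.13·log₂(0.13) = 0.3826
−0.21·log₂(0.21) = 0.4728
−0.25·log₂(0.25) = 0.5000
−0.08·log₂(0.08) = 0.2915
−0.20·log₂(0.20) = 0.4644
−0.06·log₂(0.06) = 0.2435
Sum ≈ 2.6235 → 2.6235 bits.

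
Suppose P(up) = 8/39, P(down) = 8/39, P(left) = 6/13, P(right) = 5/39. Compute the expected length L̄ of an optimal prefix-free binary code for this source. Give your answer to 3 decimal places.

Repeatedly combine the two least-probable nodes; the expected code length is the sum of the merged weights.
merge 5/39 + 8/39 → 1/3
merge 8/39 + 1/3 → 7/13
merge 6/13 + 7/13 → 1
L = 1/3 + 7/13 + 1 = 73/39 ≈ 1.872 bits/symbol.

1.872 bits/symbol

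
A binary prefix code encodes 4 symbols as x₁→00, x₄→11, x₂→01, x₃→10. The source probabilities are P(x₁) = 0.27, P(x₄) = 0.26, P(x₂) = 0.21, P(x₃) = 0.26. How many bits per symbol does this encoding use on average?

L̄ = Σ pᵢ·ℓᵢ = 0.27·2 + 0.26·2 + 0.21·2 + 0.26·2 = 2 bits/symbol.

2 bits/symbol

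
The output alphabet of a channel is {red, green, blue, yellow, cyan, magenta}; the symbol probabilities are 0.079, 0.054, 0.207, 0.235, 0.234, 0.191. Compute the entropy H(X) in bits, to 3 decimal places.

2.425 bits

H = −Σ pᵢ log₂ pᵢ.
−0.079·log₂(0.079) = 0.2893
−0.054·log₂(0.054) = 0.2274
−0.207·log₂(0.207) = 0.4704
−0.235·log₂(0.235) = 0.4910
−0.234·log₂(0.234) = 0.4903
−0.191·log₂(0.191) = 0.4562
Sum ≈ 2.4245 → 2.425 bits.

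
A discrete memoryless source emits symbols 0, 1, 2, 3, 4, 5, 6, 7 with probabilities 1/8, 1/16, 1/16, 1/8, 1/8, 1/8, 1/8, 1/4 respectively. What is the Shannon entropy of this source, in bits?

2.875 bits

Each probability is a power of 1/2, so log₂(1/p) is an integer.
H = Σ p·log₂(1/p) = 1/8·3 + 1/16·4 + 1/16·4 + 1/8·3 + 1/8·3 + 1/8·3 + 1/8·3 + 1/4·2 = 2.875 bits.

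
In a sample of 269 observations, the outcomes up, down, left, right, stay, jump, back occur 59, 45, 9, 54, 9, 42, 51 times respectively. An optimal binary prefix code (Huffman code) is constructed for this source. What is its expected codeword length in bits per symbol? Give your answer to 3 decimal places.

Probabilities are the counts divided by 269.
Repeatedly combine the two least-probable nodes; the expected code length is the sum of the merged weights.
merge 9/269 + 9/269 → 18/269
merge 18/269 + 42/269 → 60/269
merge 45/269 + 51/269 → 96/269
merge 54/269 + 59/269 → 113/269
merge 60/269 + 96/269 → 156/269
merge 113/269 + 156/269 → 1
L = 18/269 + 60/269 + 96/269 + 113/269 + 156/269 + 1 = 712/269 ≈ 2.647 bits/symbol.

2.647 bits/symbol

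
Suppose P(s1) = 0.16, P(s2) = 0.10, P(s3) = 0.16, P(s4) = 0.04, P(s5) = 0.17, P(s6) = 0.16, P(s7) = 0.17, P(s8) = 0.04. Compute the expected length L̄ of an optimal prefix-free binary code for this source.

Repeatedly combine the two least-probable nodes; the expected code length is the sum of the merged weights.
merge 1/25 + 1/25 → 2/25
merge 2/25 + 1/10 → 9/50
merge 4/25 + 4/25 → 8/25
merge 4/25 + 17/100 → 33/100
merge 17/100 + 9/50 → 7/20
merge 8/25 + 33/100 → 13/20
merge 7/20 + 13/20 → 1
L = 2/25 + 9/50 + 8/25 + 33/100 + 7/20 + 13/20 + 1 = 291/100 = 2.91 bits/symbol.

2.91 bits/symbol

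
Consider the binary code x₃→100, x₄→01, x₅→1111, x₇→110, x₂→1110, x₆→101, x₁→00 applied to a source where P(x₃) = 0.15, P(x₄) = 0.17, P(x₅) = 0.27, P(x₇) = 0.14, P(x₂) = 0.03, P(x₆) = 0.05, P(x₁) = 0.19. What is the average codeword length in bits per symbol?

L̄ = Σ pᵢ·ℓᵢ = 0.15·3 + 0.17·2 + 0.27·4 + 0.14·3 + 0.03·4 + 0.05·3 + 0.19·2 = 2.94 bits/symbol.

2.94 bits/symbol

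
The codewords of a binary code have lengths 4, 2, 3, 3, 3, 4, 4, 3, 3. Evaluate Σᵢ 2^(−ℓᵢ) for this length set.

With common denominator 2^4 = 16: Σ 2^(−ℓᵢ) = 1/16 + 4/16 + 2/16 + 2/16 + 2/16 + 1/16 + 1/16 + 2/16 + 2/16 = 17/16 = 1.0625.

1.0625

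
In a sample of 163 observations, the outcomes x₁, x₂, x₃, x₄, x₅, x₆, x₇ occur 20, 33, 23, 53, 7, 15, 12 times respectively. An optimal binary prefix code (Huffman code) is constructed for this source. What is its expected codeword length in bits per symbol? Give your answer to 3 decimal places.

Probabilities are the counts divided by 163.
Repeatedly combine the two least-probable nodes; the expected code length is the sum of the merged weights.
merge 7/163 + 12/163 → 19/163
merge 15/163 + 19/163 → 34/163
merge 20/163 + 23/163 → 43/163
merge 33/163 + 34/163 → 67/163
merge 43/163 + 53/163 → 96/163
merge 67/163 + 96/163 → 1
L = 19/163 + 34/163 + 43/163 + 67/163 + 96/163 + 1 = 422/163 ≈ 2.589 bits/symbol.

2.589 bits/symbol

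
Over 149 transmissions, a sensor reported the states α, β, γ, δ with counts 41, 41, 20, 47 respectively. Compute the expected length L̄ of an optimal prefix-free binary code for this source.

2 bits/symbol

Probabilities are the counts divided by 149.
Repeatedly combine the two least-probable nodes; the expected code length is the sum of the merged weights.
merge 20/149 + 41/149 → 61/149
merge 41/149 + 47/149 → 88/149
merge 61/149 + 88/149 → 1
L = 61/149 + 88/149 + 1 = 2 bits/symbol.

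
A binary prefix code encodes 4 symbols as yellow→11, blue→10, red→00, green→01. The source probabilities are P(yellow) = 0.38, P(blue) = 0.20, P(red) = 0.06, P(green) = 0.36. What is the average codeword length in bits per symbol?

2 bits/symbol

L̄ = Σ pᵢ·ℓᵢ = 0.38·2 + 0.20·2 + 0.06·2 + 0.36·2 = 2 bits/symbol.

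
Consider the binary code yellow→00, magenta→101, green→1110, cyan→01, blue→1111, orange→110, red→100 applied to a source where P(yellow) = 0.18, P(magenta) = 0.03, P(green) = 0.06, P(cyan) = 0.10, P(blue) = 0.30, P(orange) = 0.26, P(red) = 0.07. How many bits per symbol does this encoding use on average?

3.08 bits/symbol

L̄ = Σ pᵢ·ℓᵢ = 0.18·2 + 0.03·3 + 0.06·4 + 0.10·2 + 0.30·4 + 0.26·3 + 0.07·3 = 3.08 bits/symbol.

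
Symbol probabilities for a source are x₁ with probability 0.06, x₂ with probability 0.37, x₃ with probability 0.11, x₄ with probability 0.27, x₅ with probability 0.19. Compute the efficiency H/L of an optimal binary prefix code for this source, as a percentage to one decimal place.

96.7%

Entropy H = −Σ p log₂ p ≈ 2.0898 bits.
Huffman merges: 3/50+11/100→17/100; 17/100+19/100→9/25; 27/100+9/25→63/100; 37/100+63/100→1. L = 54/25 ≈ 2.1600.
Efficiency = H/L = 2.0898/2.1600 = 96.7%.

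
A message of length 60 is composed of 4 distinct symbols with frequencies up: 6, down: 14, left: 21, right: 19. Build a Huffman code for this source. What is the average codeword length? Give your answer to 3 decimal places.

1.983 bits/symbol

Probabilities are the counts divided by 60.
Repeatedly combine the two least-probable nodes; the expected code length is the sum of the merged weights.
merge 1/10 + 7/30 → 1/3
merge 19/60 + 1/3 → 13/20
merge 7/20 + 13/20 → 1
L = 1/3 + 13/20 + 1 = 119/60 ≈ 1.983 bits/symbol.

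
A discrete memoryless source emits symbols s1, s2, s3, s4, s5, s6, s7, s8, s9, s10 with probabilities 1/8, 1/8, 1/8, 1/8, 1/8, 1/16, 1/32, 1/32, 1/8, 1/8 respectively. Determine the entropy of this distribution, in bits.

Each probability is a power of 1/2, so log₂(1/p) is an integer.
H = Σ p·log₂(1/p) = 1/8·3 + 1/8·3 + 1/8·3 + 1/8·3 + 1/8·3 + 1/16·4 + 1/32·5 + 1/32·5 + 1/8·3 + 1/8·3 = 3.1875 bits.

3.1875 bits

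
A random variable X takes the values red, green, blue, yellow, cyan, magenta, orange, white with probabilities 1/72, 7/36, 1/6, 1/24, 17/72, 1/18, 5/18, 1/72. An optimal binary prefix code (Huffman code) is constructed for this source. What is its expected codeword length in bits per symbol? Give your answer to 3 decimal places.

2.514 bits/symbol

Repeatedly combine the two least-probable nodes; the expected code length is the sum of the merged weights.
merge 1/72 + 1/72 → 1/36
merge 1/36 + 1/24 → 5/72
merge 1/18 + 5/72 → 1/8
merge 1/8 + 1/6 → 7/24
merge 7/36 + 17/72 → 31/72
merge 5/18 + 7/24 → 41/72
merge 31/72 + 41/72 → 1
L = 1/36 + 5/72 + 1/8 + 7/24 + 31/72 + 41/72 + 1 = 181/72 ≈ 2.514 bits/symbol.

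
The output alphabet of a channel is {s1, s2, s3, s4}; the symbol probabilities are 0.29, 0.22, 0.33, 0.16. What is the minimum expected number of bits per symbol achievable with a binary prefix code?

Repeatedly combine the two least-probable nodes; the expected code length is the sum of the merged weights.
merge 4/25 + 11/50 → 19/50
merge 29/100 + 33/100 → 31/50
merge 19/50 + 31/50 → 1
L = 19/50 + 31/50 + 1 = 2 bits/symbol.

2 bits/symbol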